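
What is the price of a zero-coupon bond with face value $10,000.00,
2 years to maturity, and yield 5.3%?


Formula: Price = FV / (1 + r)^n
Substituting: Price = $10,000.00 / (1 + 0.053)^2
Discount factor: (1.053)^2 = 1.108809
Price = $10,000.00 / 1.108809 = $9,018.69

$9,018.69


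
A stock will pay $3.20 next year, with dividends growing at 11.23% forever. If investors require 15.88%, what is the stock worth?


Formula: P = D1 / (r - g)
Spread: r - g = 0.1588 - 0.1123 = 0.0465
Substituting: P = $3.20 / 0.0465
P = $68.82

$68.82


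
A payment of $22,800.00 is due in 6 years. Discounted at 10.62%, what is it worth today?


Formula: PV = FV / (1 + r)^n
Substituting: PV = $22,800.00 / (1 + 0.1062)^6
Discount factor: (1.1062)^6 = 1.832323
PV = $22,800.00 / 1.832323 = $12,443.22

$12,443.22


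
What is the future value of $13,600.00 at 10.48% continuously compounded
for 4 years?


Formula: FV = P * e^(r*t)
Exponent: r*t = 0.1048 * 4 = 0.4192
e^(0.4192) = 1.520744
FV = $13,600.00 * 1.520744 = $20,682.12

$20,682.12


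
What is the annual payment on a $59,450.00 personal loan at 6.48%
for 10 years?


Formula: PMT = PV * r / (1 - (1+r)^(-n))
Denominator: 1 - (1 + 0.0648)^(-10) = 0.466273
Numerator: $59,450.00 * 0.0648 = 3852.36
PMT = 3852.36 / 0.466273 = $8,262.04

$8,262.04


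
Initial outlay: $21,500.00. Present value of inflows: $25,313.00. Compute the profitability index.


Formula: PI = PV(cash flows) / initial investment
Substituting: PI = $25,313.00 / $21,500.00
PI = 1.1773

1.1773


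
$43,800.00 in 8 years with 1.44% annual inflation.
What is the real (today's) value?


Formula: Real value = nominal / (1 + inflation)^years
Price level: (1 + 0.0144)^8 = 1.121176
Real value = $43,800.00 / 1.121176 = $39,066.11

$39,066.11


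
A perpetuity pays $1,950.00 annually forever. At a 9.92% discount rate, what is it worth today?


Formula: PV = C / r
Substituting: PV = $1,950.00 / 0.0992
PV = $19,657.26

$19,657.26


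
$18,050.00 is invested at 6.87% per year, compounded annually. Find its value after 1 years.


Formula: FV = P * (1 + r)^n
Substituting: FV = $18,050.00 * (1 + 0.0687)^1
Growth factor: (1.0687)^1 = 1.0687
FV = $18,050.00 * 1.0687 = $19,290.04

$19,290.04


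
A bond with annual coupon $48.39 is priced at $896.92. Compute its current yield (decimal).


Formula: Current yield = annual coupon / price
Substituting: CY = $48.39 / $896.92
CY = 0.053951

0.053951


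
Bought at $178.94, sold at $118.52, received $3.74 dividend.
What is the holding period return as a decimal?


Formula: HPR = (P1 - P0 + D) / P0
Gain: $118.52 - $178.94 + $3.74 = -$56.68
HPR = -$56.68 / $178.94 = -0.3168

-0.3168


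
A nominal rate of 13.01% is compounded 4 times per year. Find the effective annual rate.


Formula: EAR = (1 + r/m)^m - 1
Period rate: r/m = 0.1301 / 4 = 0.032525
Compounding: (1 + 0.032525)^4 = 1.136586
EAR = 1.136586 - 1 = 0.136586

0.136586


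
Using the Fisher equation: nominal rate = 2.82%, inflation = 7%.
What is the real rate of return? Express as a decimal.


Formula: (1 + r_real) = (1 + r_nom) / (1 + inflation)
Substituting: (1 + r_real) = 1.0282 / 1.07
(1 + r_real) = 0.960935
r_real = 0.960935 - 1 = -0.039065

-0.039065


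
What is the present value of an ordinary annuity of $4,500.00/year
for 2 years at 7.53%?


Formula: PV = PMT * (1 - (1+r)^(-n)) / r
Discount factor: (1 + 0.0753)^(-2) = 0.86485
Bracket: 1 - 0.86485 = 0.13515
PV = $4,500.00 * 0.13515 / 0.0753 = $8,076.70

$8,076.70


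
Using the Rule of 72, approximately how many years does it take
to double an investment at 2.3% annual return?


Formula: Years ≈ 72 / r
Substituting: Years ≈ 72 / 2.3
Years ≈ 31.3

31.3 years


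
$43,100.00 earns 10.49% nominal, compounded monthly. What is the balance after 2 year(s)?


Formula: FV = P * (1 + r/m)^(m*t)
Period rate: r/m = 0.1049 / 12 = 0.008742
Total periods: m*t = 12 * 2 = 24
Growth factor: (1 + 0.008742)^24 = 1.232307
FV = $43,100.00 * 1.232307 = $53,112.45

$53,112.45


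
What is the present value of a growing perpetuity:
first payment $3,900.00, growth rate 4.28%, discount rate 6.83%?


Formula: PV = C / (r - g)
Spread: r - g = 0.0683 - 0.0428 = 0.0255
Substituting: PV = $3,900.00 / 0.0255
PV = $152,941.18

$152,941.18


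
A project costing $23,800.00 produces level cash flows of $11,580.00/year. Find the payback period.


Formula: Payback = investment / annual cash flow
Substituting: Payback = $23,800.00 / $11,580.00
Payback = 2.0553 years

2.0553 years


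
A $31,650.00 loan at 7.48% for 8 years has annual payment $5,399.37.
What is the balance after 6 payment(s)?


Formula: Balance = PV*(1+r)^k - PMT*((1+r)^k - 1)/r
Growth: (1 + 0.0748)^6 = 1.54158
Accumulated factor: ((1+r)^k - 1)/r = 7.240369
Balance = $31,650.00 * 1.54158 - $5,399.37 * 7.240369
Balance = $9,697.56

$9,697.56


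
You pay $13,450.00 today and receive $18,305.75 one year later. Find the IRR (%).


Formula: IRR = C1/C0 - 1
Substituting: IRR = $18,305.75 / $13,450.00 - 1
Ratio: 1.361022 - 1 = 0.361022
IRR = 36.1022%

36.1022%


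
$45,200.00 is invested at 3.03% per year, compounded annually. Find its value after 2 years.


Formula: FV = P * (1 + r)^n
Substituting: FV = $45,200.00 * (1 + 0.0303)^2
Growth factor: (1.0303)^2 = 1.061518
FV = $45,200.00 * 1.061518 = $47,980.62

$47,980.62


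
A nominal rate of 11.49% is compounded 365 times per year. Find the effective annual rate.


Formula: EAR = (1 + r/m)^m - 1
Period rate: r/m = 0.1149 / 365 = 0.000315
Compounding: (1 + 0.000315)^365 = 1.121741
EAR = 1.121741 - 1 = 0.121741

0.121741


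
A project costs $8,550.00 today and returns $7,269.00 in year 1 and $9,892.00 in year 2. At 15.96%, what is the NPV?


Formula: NPV = C0 + C1/(1+r) + C2/(1+r)^2
Discount C1: $7,269.00 / (1 + 0.1596) = $6,268.54
Discount C2: $9,892.00 / (1 + 0.1596)^2 = $7,356.44
NPV = -$8,550.00 + $6,268.54 + $7,356.44 = $5,074.98

$5,074.98


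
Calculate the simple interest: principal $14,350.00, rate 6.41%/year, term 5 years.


Formula: I = P * r * t
Substituting: I = $14,350.00 * 0.0641 * 5
Step: I = $14,350.00 * 0.3205
I = $4,599.18

$4,599.18


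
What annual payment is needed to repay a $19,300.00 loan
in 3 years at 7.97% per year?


Formula: PMT = PV * r / (1 - (1+r)^(-n))
Denominator: 1 - (1 + 0.0797)^(-3) = 0.205506
Numerator: $19,300.00 * 0.0797 = 1538.21
PMT = 1538.21 / 0.205506 = $7,484.99

$7,484.99


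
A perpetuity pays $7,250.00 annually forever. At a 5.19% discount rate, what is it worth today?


Formula: PV = C / r
Substituting: PV = $7,250.00 / 0.0519
PV = $139,691.71

$139,691.71


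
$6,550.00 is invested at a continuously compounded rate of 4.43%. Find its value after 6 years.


Formula: FV = P * e^(r*t)
Exponent: r*t = 0.0443 * 6 = 0.2658
e^(0.2658) = 1.304474
FV = $6,550.00 * 1.304474 = $8,544.31

$8,544.31


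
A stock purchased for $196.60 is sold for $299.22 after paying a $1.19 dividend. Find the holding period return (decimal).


Formula: HPR = (P1 - P0 + D) / P0
Gain: $299.22 - $196.60 + $1.19 = $103.81
HPR = $103.81 / $196.60 = 0.528

0.528


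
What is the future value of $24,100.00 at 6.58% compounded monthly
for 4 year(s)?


Formula: FV = P * (1 + r/m)^(m*t)
Period rate: r/m = 0.0658 / 12 = 0.005483
Total periods: m*t = 12 * 4 = 48
Growth factor: (1 + 0.005483)^48 = 1.300152
FV = $24,100.00 * 1.300152 = $31,333.66

$31,333.66


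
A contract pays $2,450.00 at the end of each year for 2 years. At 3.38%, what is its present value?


Formula: PV = PMT * (1 - (1+r)^(-n)) / r
Discount factor: (1 + 0.0338)^(-2) = 0.935679
Bracket: 1 - 0.935679 = 0.064321
PV = $2,450.00 * 0.064321 / 0.0338 = $4,662.31

$4,662.31


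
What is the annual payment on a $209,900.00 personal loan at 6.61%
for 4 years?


Formula: PMT = PV * r / (1 - (1+r)^(-n))
Denominator: 1 - (1 + 0.0661)^(-4) = 0.22588
Numerator: $209,900.00 * 0.0661 = 13874.39
PMT = 13874.39 / 0.22588 = $61,423.69

$61,423.69


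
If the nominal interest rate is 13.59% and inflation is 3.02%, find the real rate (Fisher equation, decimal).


Formula: (1 + r_real) = (1 + r_nom) / (1 + inflation)
Substituting: (1 + r_real) = 1.1359 / 1.0302
(1 + r_real) = 1.102601
r_real = 1.102601 - 1 = 0.102601

0.102601


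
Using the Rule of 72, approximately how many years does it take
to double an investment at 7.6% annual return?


Formula: Years ≈ 72 / r
Substituting: Years ≈ 72 / 7.6
Years ≈ 9.5

9.5 years


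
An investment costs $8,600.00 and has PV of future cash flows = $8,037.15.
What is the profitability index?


Formula: PI = PV(cash flows) / initial investment
Substituting: PI = $8,037.15 / $8,600.00
PI = 0.9346

0.9346


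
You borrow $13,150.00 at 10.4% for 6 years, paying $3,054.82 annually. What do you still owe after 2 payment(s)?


Formula: Balance = PV*(1+r)^k - PMT*((1+r)^k - 1)/r
Growth: (1 + 0.104)^2 = 1.218816
Accumulated factor: ((1+r)^k - 1)/r = 2.104
Balance = $13,150.00 * 1.218816 - $3,054.82 * 2.104
Balance = $9,600.09

$9,600.09


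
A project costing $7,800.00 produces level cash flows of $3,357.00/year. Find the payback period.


Formula: Payback = investment / annual cash flow
Substituting: Payback = $7,800.00 / $3,357.00
Payback = 2.3235 years

2.3235 years


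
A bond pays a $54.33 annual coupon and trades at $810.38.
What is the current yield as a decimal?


Formula: Current yield = annual coupon / price
Substituting: CY = $54.33 / $810.38
CY = 0.067043

0.067043


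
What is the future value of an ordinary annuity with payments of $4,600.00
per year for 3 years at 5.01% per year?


Formula: FV = PMT * ((1+r)^n - 1) / r
Growth factor: (1 + 0.0501)^3 = 1.157956
Numerator: 1.157956 - 1 = 0.157956
FV = $4,600.00 * 0.157956 / 0.0501 = $14,502.93

$14,502.93


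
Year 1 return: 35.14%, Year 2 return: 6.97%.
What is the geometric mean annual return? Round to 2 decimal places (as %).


Formula: Geometric mean = ((1+r1)*(1+r2))^(1/2) - 1
Product: (1 + 0.3514) * (1 + 0.0697) = 1.3514 * 1.0697 = 1.445593
Square root: 1.445593^0.5 = 1.202328
Geometric mean = 1.202328 - 1 = 0.202328
As percentage: 20.23%

20.23%


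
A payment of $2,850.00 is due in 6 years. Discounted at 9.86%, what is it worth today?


Formula: PV = FV / (1 + r)^n
Substituting: PV = $2,850.00 / (1 + 0.0986)^6
Discount factor: (1.0986)^6 = 1.758076
PV = $2,850.00 / 1.758076 = $1,621.09

$1,621.09


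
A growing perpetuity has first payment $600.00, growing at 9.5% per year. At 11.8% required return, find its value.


Formula: PV = C / (r - g)
Spread: r - g = 0.118 - 0.095 = 0.023
Substituting: PV = $600.00 / 0.023
PV = $26,086.96

$26,086.96


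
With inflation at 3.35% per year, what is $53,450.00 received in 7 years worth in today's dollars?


Formula: Real value = nominal / (1 + inflation)^years
Price level: (1 + 0.0335)^7 = 1.259428
Real value = $53,450.00 / 1.259428 = $42,439.90

$42,439.90


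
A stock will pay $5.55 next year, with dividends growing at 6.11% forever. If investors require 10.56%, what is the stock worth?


Formula: P = D1 / (r - g)
Spread: r - g = 0.1056 - 0.0611 = 0.0445
Substituting: P = $5.55 / 0.0445
P = $124.72

$124.72


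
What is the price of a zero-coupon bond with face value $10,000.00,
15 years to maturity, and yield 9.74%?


Formula: Price = FV / (1 + r)^n
Substituting: Price = $10,000.00 / (1 + 0.0974)^15
Discount factor: (1.0974)^15 = 4.031571
Price = $10,000.00 / 4.031571 = $2,480.42

$2,480.42


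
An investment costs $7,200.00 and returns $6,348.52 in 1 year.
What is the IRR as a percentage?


Formula: IRR = C1/C0 - 1
Substituting: IRR = $6,348.52 / $7,200.00 - 1
Ratio: 0.881739 - 1 = -0.118261
IRR = -11.8261%

-11.8261%


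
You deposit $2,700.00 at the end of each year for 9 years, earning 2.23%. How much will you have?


Formula: FV = PMT * ((1+r)^n - 1) / r
Growth factor: (1 + 0.0223)^9 = 1.219566
Numerator: 1.219566 - 1 = 0.219566
FV = $2,700.00 * 0.219566 / 0.0223 = $26,584.20

$26,584.20


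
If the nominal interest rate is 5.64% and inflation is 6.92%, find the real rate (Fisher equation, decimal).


Formula: (1 + r_real) = (1 + r_nom) / (1 + inflation)
Substituting: (1 + r_real) = 1.0564 / 1.0692
(1 + r_real) = 0.988028
r_real = 0.988028 - 1 = -0.011972

-0.011972


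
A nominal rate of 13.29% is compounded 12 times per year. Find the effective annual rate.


Formula: EAR = (1 + r/m)^m - 1
Period rate: r/m = 0.1329 / 12 = 0.011075
Compounding: (1 + 0.011075)^12 = 1.141302
EAR = 1.141302 - 1 = 0.141302

0.141302


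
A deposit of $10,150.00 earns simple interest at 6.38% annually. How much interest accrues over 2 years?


Formula: I = P * r * t
Substituting: I = $10,150.00 * 0.0638 * 2
Step: I = $10,150.00 * 0.1276
I = $1,295.14

$1,295.14


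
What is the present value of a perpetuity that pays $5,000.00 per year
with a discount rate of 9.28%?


Formula: PV = C / r
Substituting: PV = $5,000.00 / 0.0928
PV = $53,879.31

$53,879.31


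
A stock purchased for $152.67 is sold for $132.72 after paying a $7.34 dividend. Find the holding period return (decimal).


Formula: HPR = (P1 - P0 + D) / P0
Gain: $132.72 - $152.67 + $7.34 = -$12.61
HPR = -$12.61 / $152.67 = -0.0826

-0.0826


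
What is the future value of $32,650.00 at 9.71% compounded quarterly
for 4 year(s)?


Formula: FV = P * (1 + r/m)^(m*t)
Period rate: r/m = 0.0971 / 4 = 0.024275
Total periods: m*t = 4 * 4 = 16
Growth factor: (1 + 0.024275)^16 = 1.467794
FV = $32,650.00 * 1.467794 = $47,923.48

$47,923.48


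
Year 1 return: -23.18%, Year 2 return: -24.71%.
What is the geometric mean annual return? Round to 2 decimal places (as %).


Formula: Geometric mean = ((1+r1)*(1+r2))^(1/2) - 1
Product: (1 + -0.2318) * (1 + -0.2471) = 0.7682 * 0.7529 = 0.578378
Square root: 0.578378^0.5 = 0.760512
Geometric mean = 0.760512 - 1 = -0.239488
As percentage: -23.95%

-23.95%


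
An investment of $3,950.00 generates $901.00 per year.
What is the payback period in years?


Formula: Payback = investment / annual cash flow
Substituting: Payback = $3,950.00 / $901.00
Payback = 4.384 years

4.384 years


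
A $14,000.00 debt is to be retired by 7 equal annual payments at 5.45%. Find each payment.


Formula: PMT = PV * r / (1 - (1+r)^(-n))
Denominator: 1 - (1 + 0.0545)^(-7) = 0.310278
Numerator: $14,000.00 * 0.0545 = 763.0
PMT = 763.0 / 0.310278 = $2,459.08

$2,459.08


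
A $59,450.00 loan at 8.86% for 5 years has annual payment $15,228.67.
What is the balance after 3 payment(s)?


Formula: Balance = PV*(1+r)^k - PMT*((1+r)^k - 1)/r
Growth: (1 + 0.0886)^3 = 1.290045
Accumulated factor: ((1+r)^k - 1)/r = 3.27365
Balance = $59,450.00 * 1.290045 - $15,228.67 * 3.27365
Balance = $26,839.86

$26,839.86


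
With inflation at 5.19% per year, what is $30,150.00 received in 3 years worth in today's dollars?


Formula: Real value = nominal / (1 + inflation)^years
Price level: (1 + 0.0519)^3 = 1.163921
Real value = $30,150.00 / 1.163921 = $25,903.83

$25,903.83


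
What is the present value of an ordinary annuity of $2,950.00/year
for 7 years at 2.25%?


Formula: PV = PMT * (1 - (1+r)^(-n)) / r
Discount factor: (1 + 0.0225)^(-7) = 0.855769
Bracket: 1 - 0.855769 = 0.144231
PV = $2,950.00 * 0.144231 / 0.0225 = $18,910.23

$18,910.23


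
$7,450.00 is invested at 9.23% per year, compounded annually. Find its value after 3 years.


Formula: FV = P * (1 + r)^n
Substituting: FV = $7,450.00 * (1 + 0.0923)^3
Growth factor: (1.0923)^3 = 1.303244
FV = $7,450.00 * 1.303244 = $9,709.17

$9,709.17


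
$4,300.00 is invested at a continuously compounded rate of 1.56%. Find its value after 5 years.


Formula: FV = P * e^(r*t)
Exponent: r*t = 0.0156 * 5 = 0.078
e^(0.078) = 1.081123
FV = $4,300.00 * 1.081123 = $4,648.83

$4,648.83


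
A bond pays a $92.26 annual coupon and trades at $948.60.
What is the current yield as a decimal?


Formula: Current yield = annual coupon / price
Substituting: CY = $92.26 / $948.60
CY = 0.097259

0.097259


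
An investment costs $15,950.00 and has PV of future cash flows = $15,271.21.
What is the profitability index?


Formula: PI = PV(cash flows) / initial investment
Substituting: PI = $15,271.21 / $15,950.00
PI = 0.9574

0.9574


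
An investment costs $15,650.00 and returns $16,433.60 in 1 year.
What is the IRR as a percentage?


Formula: IRR = C1/C0 - 1
Substituting: IRR = $16,433.60 / $15,650.00 - 1
Ratio: 1.05007 - 1 = 0.05007
IRR = 5.007%

5.007%


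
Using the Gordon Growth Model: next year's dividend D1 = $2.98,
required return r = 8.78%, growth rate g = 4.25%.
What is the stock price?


Formula: P = D1 / (r - g)
Spread: r - g = 0.0878 - 0.0425 = 0.0453
Substituting: P = $2.98 / 0.0453
P = $65.78

$65.78


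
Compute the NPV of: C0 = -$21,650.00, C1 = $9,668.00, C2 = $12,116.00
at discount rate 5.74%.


Formula: NPV = C0 + C1/(1+r) + C2/(1+r)^2
Discount C1: $9,668.00 / (1 + 0.0574) = $9,143.18
Discount C2: $12,116.00 / (1 + 0.0574)^2 = $10,836.29
NPV = -$21,650.00 + $9,143.18 + $10,836.29 = -$1,670.53

-$1,670.53


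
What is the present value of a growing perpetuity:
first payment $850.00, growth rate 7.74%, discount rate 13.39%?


Formula: PV = C / (r - g)
Spread: r - g = 0.1339 - 0.0774 = 0.0565
Substituting: PV = $850.00 / 0.0565
PV = $15,044.25

$15,044.25


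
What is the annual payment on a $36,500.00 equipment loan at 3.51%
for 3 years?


Formula: PMT = PV * r / (1 - (1+r)^(-n))
Denominator: 1 - (1 + 0.0351)^(-3) = 0.098319
Numerator: $36,500.00 * 0.0351 = 1281.15
PMT = 1281.15 / 0.098319 = $13,030.59

$13,030.59


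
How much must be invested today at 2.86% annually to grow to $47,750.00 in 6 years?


Formula: PV = FV / (1 + r)^n
Substituting: PV = $47,750.00 / (1 + 0.0286)^6
Discount factor: (1.0286)^6 = 1.184347
PV = $47,750.00 / 1.184347 = $40,317.56

$40,317.56


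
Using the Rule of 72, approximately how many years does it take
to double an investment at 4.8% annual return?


Formula: Years ≈ 72 / r
Substituting: Years ≈ 72 / 4.8
Years ≈ 15.0

15.0 years


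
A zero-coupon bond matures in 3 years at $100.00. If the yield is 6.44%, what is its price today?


Formula: Price = FV / (1 + r)^n
Substituting: Price = $100.00 / (1 + 0.0644)^3
Discount factor: (1.0644)^3 = 1.205909
Price = $100.00 / 1.205909 = $82.92

$82.92


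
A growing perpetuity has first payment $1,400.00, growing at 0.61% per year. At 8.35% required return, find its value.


Formula: PV = C / (r - g)
Spread: r - g = 0.0835 - 0.0061 = 0.0774
Substituting: PV = $1,400.00 / 0.0774
PV = $18,087.86

$18,087.86


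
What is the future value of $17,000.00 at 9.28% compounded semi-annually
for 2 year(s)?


Formula: FV = P * (1 + r/m)^(m*t)
Period rate: r/m = 0.0928 / 2 = 0.0464
Total periods: m*t = 2 * 2 = 4
Growth factor: (1 + 0.0464)^4 = 1.198922
FV = $17,000.00 * 1.198922 = $20,381.67

$20,381.67


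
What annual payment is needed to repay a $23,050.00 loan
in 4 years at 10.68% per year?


Formula: PMT = PV * r / (1 - (1+r)^(-n))
Denominator: 1 - (1 + 0.1068)^(-4) = 0.333618
Numerator: $23,050.00 * 0.1068 = 2461.74
PMT = 2461.74 / 0.333618 = $7,378.92

$7,378.92


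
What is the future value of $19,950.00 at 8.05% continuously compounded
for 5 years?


Formula: FV = P * e^(r*t)
Exponent: r*t = 0.0805 * 5 = 0.4025
e^(0.4025) = 1.495559
FV = $19,950.00 * 1.495559 = $29,836.40

$29,836.40


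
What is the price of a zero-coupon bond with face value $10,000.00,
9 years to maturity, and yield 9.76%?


Formula: Price = FV / (1 + r)^n
Substituting: Price = $10,000.00 / (1 + 0.0976)^9
Discount factor: (1.0976)^9 = 2.312048
Price = $10,000.00 / 2.312048 = $4,325.17

$4,325.17


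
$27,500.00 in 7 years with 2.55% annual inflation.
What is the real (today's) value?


Formula: Real value = nominal / (1 + inflation)^years
Price level: (1 + 0.0255)^7 = 1.192751
Real value = $27,500.00 / 1.192751 = $23,055.95

$23,055.95


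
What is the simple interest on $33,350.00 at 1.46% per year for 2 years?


Formula: I = P * r * t
Substituting: I = $33,350.00 * 0.0146 * 2
Step: I = $33,350.00 * 0.0292
I = $973.82

$973.82


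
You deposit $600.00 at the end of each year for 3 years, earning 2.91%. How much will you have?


Formula: FV = PMT * ((1+r)^n - 1) / r
Growth factor: (1 + 0.0291)^3 = 1.089865
Numerator: 1.089865 - 1 = 0.089865
FV = $600.00 * 0.089865 / 0.0291 = $1,852.89

$1,852.89


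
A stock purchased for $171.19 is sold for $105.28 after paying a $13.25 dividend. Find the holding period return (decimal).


Formula: HPR = (P1 - P0 + D) / P0
Gain: $105.28 - $171.19 + $13.25 = -$52.66
HPR = -$52.66 / $171.19 = -0.3076

-0.3076


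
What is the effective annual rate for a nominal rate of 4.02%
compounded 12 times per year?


Formula: EAR = (1 + r/m)^m - 1
Period rate: r/m = 0.0402 / 12 = 0.00335
Compounding: (1 + 0.00335)^12 = 1.040949
EAR = 1.040949 - 1 = 0.040949

0.040949


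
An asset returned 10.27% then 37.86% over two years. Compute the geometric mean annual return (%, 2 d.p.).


Formula: Geometric mean = ((1+r1)*(1+r2))^(1/2) - 1
Product: (1 + 0.1027) * (1 + 0.3786) = 1.1027 * 1.3786 = 1.520182
Square root: 1.520182^0.5 = 1.232957
Geometric mean = 1.232957 - 1 = 0.232957
As percentage: 23.30%

23.30%


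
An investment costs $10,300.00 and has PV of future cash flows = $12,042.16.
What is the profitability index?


Formula: PI = PV(cash flows) / initial investment
Substituting: PI = $12,042.16 / $10,300.00
PI = 1.1691

1.1691


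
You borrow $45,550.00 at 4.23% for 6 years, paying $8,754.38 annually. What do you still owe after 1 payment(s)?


Formula: Balance = PV*(1+r)^k - PMT*((1+r)^k - 1)/r
Growth: (1 + 0.0423)^1 = 1.0423
Accumulated factor: ((1+r)^k - 1)/r = 1.0
Balance = $45,550.00 * 1.0423 - $8,754.38 * 1.0
Balance = $38,722.39

$38,722.39


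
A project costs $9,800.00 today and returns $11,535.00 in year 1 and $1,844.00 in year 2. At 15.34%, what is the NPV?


Formula: NPV = C0 + C1/(1+r) + C2/(1+r)^2
Discount C1: $11,535.00 / (1 + 0.1534) = $10,000.87
Discount C2: $1,844.00 / (1 + 0.1534)^2 = $1,386.12
NPV = -$9,800.00 + $10,000.87 + $1,386.12 = $1,586.99

$1,586.99


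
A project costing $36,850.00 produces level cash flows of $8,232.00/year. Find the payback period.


Formula: Payback = investment / annual cash flow
Substituting: Payback = $36,850.00 / $8,232.00
Payback = 4.4764 years

4.4764 years


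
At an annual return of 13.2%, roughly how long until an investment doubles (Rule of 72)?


Formula: Years ≈ 72 / r
Substituting: Years ≈ 72 / 13.2
Years ≈ 5.5

5.5 years


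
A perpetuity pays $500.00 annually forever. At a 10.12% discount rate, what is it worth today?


Formula: PV = C / r
Substituting: PV = $500.00 / 0.1012
PV = $4,940.71

$4,940.71


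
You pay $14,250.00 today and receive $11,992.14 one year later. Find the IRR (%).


Formula: IRR = C1/C0 - 1
Substituting: IRR = $11,992.14 / $14,250.00 - 1
Ratio: 0.841554 - 1 = -0.158446
IRR = -15.8446%

-15.8446%


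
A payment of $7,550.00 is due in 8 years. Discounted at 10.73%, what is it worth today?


Formula: PV = FV / (1 + r)^n
Substituting: PV = $7,550.00 / (1 + 0.1073)^8
Discount factor: (1.1073)^8 = 2.260073
PV = $7,550.00 / 2.260073 = $3,340.60

$3,340.60


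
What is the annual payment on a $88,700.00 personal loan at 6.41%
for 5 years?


Formula: PMT = PV * r / (1 - (1+r)^(-n))
Denominator: 1 - (1 + 0.0641)^(-5) = 0.267027
Numerator: $88,700.00 * 0.0641 = 5685.67
PMT = 5685.67 / 0.267027 = $21,292.47

$21,292.47


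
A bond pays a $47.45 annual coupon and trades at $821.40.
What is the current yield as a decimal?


Formula: Current yield = annual coupon / price
Substituting: CY = $47.45 / $821.40
CY = 0.057767

0.057767


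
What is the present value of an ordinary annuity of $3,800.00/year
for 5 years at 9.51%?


Formula: PV = PMT * (1 - (1+r)^(-n)) / r
Discount factor: (1 + 0.0951)^(-5) = 0.634938
Bracket: 1 - 0.634938 = 0.365062
PV = $3,800.00 * 0.365062 / 0.0951 = $14,587.14

$14,587.14


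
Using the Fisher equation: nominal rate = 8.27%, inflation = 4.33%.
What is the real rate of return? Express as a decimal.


Formula: (1 + r_real) = (1 + r_nom) / (1 + inflation)
Substituting: (1 + r_real) = 1.0827 / 1.0433
(1 + r_real) = 1.037765
r_real = 1.037765 - 1 = 0.037765

0.037765


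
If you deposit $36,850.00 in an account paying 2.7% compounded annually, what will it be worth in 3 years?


Formula: FV = P * (1 + r)^n
Substituting: FV = $36,850.00 * (1 + 0.027)^3
Growth factor: (1.027)^3 = 1.083207
FV = $36,850.00 * 1.083207 = $39,916.17

$39,916.17


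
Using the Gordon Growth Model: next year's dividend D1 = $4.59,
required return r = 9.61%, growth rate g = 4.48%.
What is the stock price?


Formula: P = D1 / (r - g)
Spread: r - g = 0.0961 - 0.0448 = 0.0513
Substituting: P = $4.59 / 0.0513
P = $89.47

$89.47


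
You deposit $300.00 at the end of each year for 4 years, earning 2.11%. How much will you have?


Formula: FV = PMT * ((1+r)^n - 1) / r
Growth factor: (1 + 0.0211)^4 = 1.087109
Numerator: 1.087109 - 1 = 0.087109
FV = $300.00 * 0.087109 / 0.0211 = $1,238.52

$1,238.52


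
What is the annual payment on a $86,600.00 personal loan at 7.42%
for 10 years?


Formula: PMT = PV * r / (1 - (1+r)^(-n))
Denominator: 1 - (1 + 0.0742)^(-10) = 0.511181
Numerator: $86,600.00 * 0.0742 = 6425.72
PMT = 6425.72 / 0.511181 = $12,570.35

$12,570.35


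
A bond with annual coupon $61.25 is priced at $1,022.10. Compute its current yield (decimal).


Formula: Current yield = annual coupon / price
Substituting: CY = $61.25 / $1,022.10
CY = 0.059926

0.059926


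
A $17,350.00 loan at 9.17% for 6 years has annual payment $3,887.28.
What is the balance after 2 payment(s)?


Formula: Balance = PV*(1+r)^k - PMT*((1+r)^k - 1)/r
Growth: (1 + 0.0917)^2 = 1.191809
Accumulated factor: ((1+r)^k - 1)/r = 2.0917
Balance = $17,350.00 * 1.191809 - $3,887.28 * 2.0917
Balance = $12,546.86

$12,546.86


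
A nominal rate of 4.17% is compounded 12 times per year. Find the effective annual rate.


Formula: EAR = (1 + r/m)^m - 1
Period rate: r/m = 0.0417 / 12 = 0.003475
Compounding: (1 + 0.003475)^12 = 1.042506
EAR = 1.042506 - 1 = 0.042506

0.042506


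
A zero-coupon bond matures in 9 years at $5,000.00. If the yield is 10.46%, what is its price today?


Formula: Price = FV / (1 + r)^n
Substituting: Price = $5,000.00 / (1 + 0.1046)^9
Discount factor: (1.1046)^9 = 2.448191
Price = $5,000.00 / 2.448191 = $2,042.32

$2,042.32


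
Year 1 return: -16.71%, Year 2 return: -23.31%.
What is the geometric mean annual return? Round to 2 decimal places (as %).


Formula: Geometric mean = ((1+r1)*(1+r2))^(1/2) - 1
Product: (1 + -0.1671) * (1 + -0.2331) = 0.8329 * 0.7669 = 0.638751
Square root: 0.638751^0.5 = 0.799219
Geometric mean = 0.799219 - 1 = -0.200781
As percentage: -20.08%

-20.08%


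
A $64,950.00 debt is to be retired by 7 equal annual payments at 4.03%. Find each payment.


Formula: PMT = PV * r / (1 - (1+r)^(-n))
Denominator: 1 - (1 + 0.0403)^(-7) = 0.241615
Numerator: $64,950.00 * 0.0403 = 2617.485
PMT = 2617.485 / 0.241615 = $10,833.29

$10,833.29


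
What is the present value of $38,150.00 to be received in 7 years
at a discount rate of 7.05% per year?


Formula: PV = FV / (1 + r)^n
Substituting: PV = $38,150.00 / (1 + 0.0705)^7
Discount factor: (1.0705)^7 = 1.611041
PV = $38,150.00 / 1.611041 = $23,680.33

$23,680.33


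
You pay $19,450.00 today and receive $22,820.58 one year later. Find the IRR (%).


Formula: IRR = C1/C0 - 1
Substituting: IRR = $22,820.58 / $19,450.00 - 1
Ratio: 1.173295 - 1 = 0.173295
IRR = 17.3295%

17.3295%


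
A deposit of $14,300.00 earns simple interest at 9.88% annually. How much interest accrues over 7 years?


Formula: I = P * r * t
Substituting: I = $14,300.00 * 0.0988 * 7
Step: I = $14,300.00 * 0.6916
I = $9,889.88

$9,889.88


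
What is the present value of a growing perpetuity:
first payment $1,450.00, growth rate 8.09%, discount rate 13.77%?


Formula: PV = C / (r - g)
Spread: r - g = 0.1377 - 0.0809 = 0.0568
Substituting: PV = $1,450.00 / 0.0568
PV = $25,528.17

$25,528.17


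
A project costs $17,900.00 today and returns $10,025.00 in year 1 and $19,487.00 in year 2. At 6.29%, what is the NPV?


Formula: NPV = C0 + C1/(1+r) + C2/(1+r)^2
Discount C1: $10,025.00 / (1 + 0.0629) = $9,431.74
Discount C2: $19,487.00 / (1 + 0.0629)^2 = $17,248.85
NPV = -$17,900.00 + $9,431.74 + $17,248.85 = $8,780.59

$8,780.59


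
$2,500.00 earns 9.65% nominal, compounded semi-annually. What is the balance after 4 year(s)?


Formula: FV = P * (1 + r/m)^(m*t)
Period rate: r/m = 0.0965 / 2 = 0.04825
Total periods: m*t = 2 * 4 = 8
Growth factor: (1 + 0.04825)^8 = 1.457871
FV = $2,500.00 * 1.457871 = $3,644.68

$3,644.68


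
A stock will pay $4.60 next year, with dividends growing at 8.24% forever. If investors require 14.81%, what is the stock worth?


Formula: P = D1 / (r - g)
Spread: r - g = 0.1481 - 0.0824 = 0.0657
Substituting: P = $4.60 / 0.0657
P = $70.02

$70.02


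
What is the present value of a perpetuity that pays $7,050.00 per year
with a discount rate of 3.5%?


Formula: PV = C / r
Substituting: PV = $7,050.00 / 0.035
PV = $201,428.57

$201,428.57


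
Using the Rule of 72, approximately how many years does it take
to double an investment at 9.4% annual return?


Formula: Years ≈ 72 / r
Substituting: Years ≈ 72 / 9.4
Years ≈ 7.7

7.7 years


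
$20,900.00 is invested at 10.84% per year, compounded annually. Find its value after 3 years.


Formula: FV = P * (1 + r)^n
Substituting: FV = $20,900.00 * (1 + 0.1084)^3
Growth factor: (1.1084)^3 = 1.361725
FV = $20,900.00 * 1.361725 = $28,460.06

$28,460.06


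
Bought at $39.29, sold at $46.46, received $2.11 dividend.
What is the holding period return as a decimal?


Formula: HPR = (P1 - P0 + D) / P0
Gain: $46.46 - $39.29 + $2.11 = $9.28
HPR = $9.28 / $39.29 = 0.2362

0.2362


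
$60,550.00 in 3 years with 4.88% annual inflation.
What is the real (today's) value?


Formula: Real value = nominal / (1 + inflation)^years
Price level: (1 + 0.0488)^3 = 1.153661
Real value = $60,550.00 / 1.153661 = $52,485.11

$52,485.11


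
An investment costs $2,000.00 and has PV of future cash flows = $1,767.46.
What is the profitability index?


Formula: PI = PV(cash flows) / initial investment
Substituting: PI = $1,767.46 / $2,000.00
PI = 0.8837

0.8837


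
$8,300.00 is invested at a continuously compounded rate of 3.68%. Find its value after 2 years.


Formula: FV = P * e^(r*t)
Exponent: r*t = 0.0368 * 2 = 0.0736
e^(0.0736) = 1.076376
FV = $8,300.00 * 1.076376 = $8,933.92

$8,933.92


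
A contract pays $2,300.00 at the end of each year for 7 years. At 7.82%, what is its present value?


Formula: PV = PMT * (1 - (1+r)^(-n)) / r
Discount factor: (1 + 0.0782)^(-7) = 0.590343
Bracket: 1 - 0.590343 = 0.409657
PV = $2,300.00 * 0.409657 / 0.0782 = $12,048.72

$12,048.72


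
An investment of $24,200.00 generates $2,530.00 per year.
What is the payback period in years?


Formula: Payback = investment / annual cash flow
Substituting: Payback = $24,200.00 / $2,530.00
Payback = 9.5652 years

9.5652 years


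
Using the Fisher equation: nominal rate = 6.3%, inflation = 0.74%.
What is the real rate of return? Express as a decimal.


Formula: (1 + r_real) = (1 + r_nom) / (1 + inflation)
Substituting: (1 + r_real) = 1.063 / 1.0074
(1 + r_real) = 1.055192
r_real = 1.055192 - 1 = 0.055192

0.055192


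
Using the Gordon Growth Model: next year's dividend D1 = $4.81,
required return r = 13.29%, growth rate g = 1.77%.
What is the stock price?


Formula: P = D1 / (r - g)
Spread: r - g = 0.1329 - 0.0177 = 0.1152
Substituting: P = $4.81 / 0.1152
P = $41.75

$41.75


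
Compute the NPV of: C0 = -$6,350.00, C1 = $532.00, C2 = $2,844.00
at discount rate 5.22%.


Formula: NPV = C0 + C1/(1+r) + C2/(1+r)^2
Discount C1: $532.00 / (1 + 0.0522) = $505.61
Discount C2: $2,844.00 / (1 + 0.0522)^2 = $2,568.82
NPV = -$6,350.00 + $505.61 + $2,568.82 = -$3,275.58

-$3,275.58


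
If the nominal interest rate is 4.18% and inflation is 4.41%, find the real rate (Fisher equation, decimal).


Formula: (1 + r_real) = (1 + r_nom) / (1 + inflation)
Substituting: (1 + r_real) = 1.0418 / 1.0441
(1 + r_real) = 0.997797
r_real = 0.997797 - 1 = -0.002203

-0.002203


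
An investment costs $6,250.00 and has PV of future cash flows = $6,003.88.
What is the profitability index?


Formula: PI = PV(cash flows) / initial investment
Substituting: PI = $6,003.88 / $6,250.00
PI = 0.9606

0.9606


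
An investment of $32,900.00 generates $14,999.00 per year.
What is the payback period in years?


Formula: Payback = investment / annual cash flow
Substituting: Payback = $32,900.00 / $14,999.00
Payback = 2.1935 years

2.1935 years


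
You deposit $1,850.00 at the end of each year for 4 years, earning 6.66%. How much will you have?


Formula: FV = PMT * ((1+r)^n - 1) / r
Growth factor: (1 + 0.0666)^4 = 1.294215
Numerator: 1.294215 - 1 = 0.294215
FV = $1,850.00 * 0.294215 / 0.0666 = $8,172.63

$8,172.63


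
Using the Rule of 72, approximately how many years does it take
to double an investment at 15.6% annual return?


Formula: Years ≈ 72 / r
Substituting: Years ≈ 72 / 15.6
Years ≈ 4.6

4.6 years


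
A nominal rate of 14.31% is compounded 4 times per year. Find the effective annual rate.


Formula: EAR = (1 + r/m)^m - 1
Period rate: r/m = 0.1431 / 4 = 0.035775
Compounding: (1 + 0.035775)^4 = 1.150964
EAR = 1.150964 - 1 = 0.150964

0.150964


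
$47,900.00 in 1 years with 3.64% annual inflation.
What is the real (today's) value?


Formula: Real value = nominal / (1 + inflation)^years
Price level: (1 + 0.0364)^1 = 1.0364
Real value = $47,900.00 / 1.0364 = $46,217.68

$46,217.68


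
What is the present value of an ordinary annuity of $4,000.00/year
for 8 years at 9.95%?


Formula: PV = PMT * (1 - (1+r)^(-n)) / r
Discount factor: (1 + 0.0995)^(-8) = 0.468207
Bracket: 1 - 0.468207 = 0.531793
PV = $4,000.00 * 0.531793 / 0.0995 = $21,378.60

$21,378.60


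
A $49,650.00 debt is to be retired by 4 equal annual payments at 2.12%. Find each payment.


Formula: PMT = PV * r / (1 - (1+r)^(-n))
Denominator: 1 - (1 + 0.0212)^(-4) = 0.080489
Numerator: $49,650.00 * 0.0212 = 1052.58
PMT = 1052.58 / 0.080489 = $13,077.26

$13,077.26


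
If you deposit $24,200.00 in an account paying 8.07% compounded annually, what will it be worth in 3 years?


Formula: FV = P * (1 + r)^n
Substituting: FV = $24,200.00 * (1 + 0.0807)^3
Growth factor: (1.0807)^3 = 1.262163
FV = $24,200.00 * 1.262163 = $30,544.35

$30,544.35


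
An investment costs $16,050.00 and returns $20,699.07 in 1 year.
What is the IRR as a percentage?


Formula: IRR = C1/C0 - 1
Substituting: IRR = $20,699.07 / $16,050.00 - 1
Ratio: 1.289662 - 1 = 0.289662
IRR = 28.9662%

28.9662%


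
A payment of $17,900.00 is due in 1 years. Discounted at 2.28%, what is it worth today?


Formula: PV = FV / (1 + r)^n
Substituting: PV = $17,900.00 / (1 + 0.0228)^1
Discount factor: (1.0228)^1 = 1.0228
PV = $17,900.00 / 1.0228 = $17,500.98

$17,500.98


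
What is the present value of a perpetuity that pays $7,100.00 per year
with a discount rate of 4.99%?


Formula: PV = C / r
Substituting: PV = $7,100.00 / 0.0499
PV = $142,284.57

$142,284.57


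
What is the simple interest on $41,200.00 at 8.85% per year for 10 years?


Formula: I = P * r * t
Substituting: I = $41,200.00 * 0.0885 * 10
Step: I = $41,200.00 * 0.885
I = $36,462.00

$36,462.00


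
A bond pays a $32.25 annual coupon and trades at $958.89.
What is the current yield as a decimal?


Formula: Current yield = annual coupon / price
Substituting: CY = $32.25 / $958.89
CY = 0.033633

0.033633


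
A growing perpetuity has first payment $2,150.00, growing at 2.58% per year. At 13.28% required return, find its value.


Formula: PV = C / (r - g)
Spread: r - g = 0.1328 - 0.0258 = 0.107
Substituting: PV = $2,150.00 / 0.107
PV = $20,093.46

$20,093.46


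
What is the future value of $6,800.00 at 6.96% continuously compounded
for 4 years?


Formula: FV = P * e^(r*t)
Exponent: r*t = 0.0696 * 4 = 0.2784
e^(0.2784) = 1.321014
FV = $6,800.00 * 1.321014 = $8,982.90

$8,982.90


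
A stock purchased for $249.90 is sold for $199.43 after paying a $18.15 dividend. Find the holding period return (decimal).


Formula: HPR = (P1 - P0 + D) / P0
Gain: $199.43 - $249.90 + $18.15 = -$32.32
HPR = -$32.32 / $249.90 = -0.1293

-0.1293


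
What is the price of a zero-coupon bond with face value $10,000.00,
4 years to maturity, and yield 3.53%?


Formula: Price = FV / (1 + r)^n
Substituting: Price = $10,000.00 / (1 + 0.0353)^4
Discount factor: (1.0353)^4 = 1.148854
Price = $10,000.00 / 1.148854 = $8,704.33

$8,704.33


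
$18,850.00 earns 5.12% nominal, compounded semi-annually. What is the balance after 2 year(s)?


Formula: FV = P * (1 + r/m)^(m*t)
Period rate: r/m = 0.0512 / 2 = 0.0256
Total periods: m*t = 2 * 2 = 4
Growth factor: (1 + 0.0256)^4 = 1.1064
FV = $18,850.00 * 1.1064 = $20,855.63

$20,855.63


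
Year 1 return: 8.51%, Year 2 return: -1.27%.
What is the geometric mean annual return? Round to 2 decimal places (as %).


Formula: Geometric mean = ((1+r1)*(1+r2))^(1/2) - 1
Product: (1 + 0.0851) * (1 + -0.0127) = 1.0851 * 0.9873 = 1.071319
Square root: 1.071319^0.5 = 1.035046
Geometric mean = 1.035046 - 1 = 0.035046
As percentage: 3.50%

3.50%


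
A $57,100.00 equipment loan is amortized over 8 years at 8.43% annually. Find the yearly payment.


Formula: PMT = PV * r / (1 - (1+r)^(-n))
Denominator: 1 - (1 + 0.0843)^(-8) = 0.476635
Numerator: $57,100.00 * 0.0843 = 4813.53
PMT = 4813.53 / 0.476635 = $10,098.98

$10,098.98


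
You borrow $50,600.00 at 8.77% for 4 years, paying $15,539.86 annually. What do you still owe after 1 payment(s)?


Formula: Balance = PV*(1+r)^k - PMT*((1+r)^k - 1)/r
Growth: (1 + 0.0877)^1 = 1.0877
Accumulated factor: ((1+r)^k - 1)/r = 1.0
Balance = $50,600.00 * 1.0877 - $15,539.86 * 1.0
Balance = $39,497.76

$39,497.76


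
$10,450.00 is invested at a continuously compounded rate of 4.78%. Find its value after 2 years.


Formula: FV = P * e^(r*t)
Exponent: r*t = 0.0478 * 2 = 0.0956
e^(0.0956) = 1.100319
FV = $10,450.00 * 1.100319 = $11,498.33

$11,498.33


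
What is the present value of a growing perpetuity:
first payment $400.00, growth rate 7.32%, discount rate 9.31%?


Formula: PV = C / (r - g)
Spread: r - g = 0.0931 - 0.0732 = 0.0199
Substituting: PV = $400.00 / 0.0199
PV = $20,100.50

$20,100.50


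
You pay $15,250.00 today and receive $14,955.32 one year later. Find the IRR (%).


Formula: IRR = C1/C0 - 1
Substituting: IRR = $14,955.32 / $15,250.00 - 1
Ratio: 0.980677 - 1 = -0.019323
IRR = -1.9323%

-1.9323%


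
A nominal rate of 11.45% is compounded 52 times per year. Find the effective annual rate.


Formula: EAR = (1 + r/m)^m - 1
Period rate: r/m = 0.1145 / 52 = 0.002202
Compounding: (1 + 0.002202)^52 = 1.121172
EAR = 1.121172 - 1 = 0.121172

0.121172


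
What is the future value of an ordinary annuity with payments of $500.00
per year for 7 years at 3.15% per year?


Formula: FV = PMT * ((1+r)^n - 1) / r
Growth factor: (1 + 0.0315)^7 = 1.242466
Numerator: 1.242466 - 1 = 0.242466
FV = $500.00 * 0.242466 / 0.0315 = $3,848.67

$3,848.67


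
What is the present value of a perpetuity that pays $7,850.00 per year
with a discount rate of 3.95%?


Formula: PV = C / r
Substituting: PV = $7,850.00 / 0.0395
PV = $198,734.18

$198,734.18
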